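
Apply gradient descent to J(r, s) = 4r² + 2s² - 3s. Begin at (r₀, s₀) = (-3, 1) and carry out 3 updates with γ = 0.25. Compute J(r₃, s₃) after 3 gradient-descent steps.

∇J = (8r, 4s - 3)
(r₁, s₁) = (-3, 1) − 0.25·(-24, 1) = (3, 0.75)
(r₂, s₂) = (3, 0.75) − 0.25·(24, 0) = (-3, 0.75)
(r₃, s₃) = (-3, 0.75) − 0.25·(-24, 0) = (3, 0.75)
J(3, 0.75) = 34.875

34.875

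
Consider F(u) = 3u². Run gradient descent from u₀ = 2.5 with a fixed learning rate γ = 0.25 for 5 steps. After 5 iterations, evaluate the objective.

0.018310546875

F′(u) = 6u
Step 1: F′(2.5) = 15; u₁ = 2.5 − 0.25·15 = -1.25
Step 2: F′(-1.25) = -7.5; u₂ = -1.25 − 0.25·(-7.5) = 0.625
Step 3: F′(0.625) = 3.75; u₃ = 0.625 − 0.25·3.75 = -0.3125
Step 4: F′(-0.3125) = -1.875; u₄ = -0.3125 − 0.25·(-1.875) = 0.15625
Step 5: F′(0.15625) = 0.9375; u₅ = 0.15625 − 0.25·0.9375 = -0.078125
F(-0.078125) = 0.018310546875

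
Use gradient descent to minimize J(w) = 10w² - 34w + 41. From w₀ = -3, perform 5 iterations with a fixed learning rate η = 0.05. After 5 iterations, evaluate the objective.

12.1

J′(w) = 20w - 34
Step 1: J′(-3) = -94; w₁ = -3 − 0.05·(-94) = 1.7
Step 2: J′(1.7) = 0; w₂ = 1.7 − 0.05·0 = 1.7
Step 3: J′(1.7) = 0; w₃ = 1.7 − 0.05·0 = 1.7
Step 4: J′(1.7) = 0; w₄ = 1.7 − 0.05·0 = 1.7
Step 5: J′(1.7) = 0; w₅ = 1.7 − 0.05·0 = 1.7
J(1.7) = 12.1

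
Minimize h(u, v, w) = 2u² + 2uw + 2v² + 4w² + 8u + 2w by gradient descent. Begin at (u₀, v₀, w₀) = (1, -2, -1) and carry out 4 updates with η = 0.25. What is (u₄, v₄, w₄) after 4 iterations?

(-2.125, 0, 0.3125)

∇h = (4u + 2w + 8, 4v, 2u + 8w + 2)
Step 1: at (1, -2, -1), ∇h = (10, -8, -4) → (1, -2, -1) − 0.25·(10, -8, -4) = (-1.5, 0, 0)
Step 2: at (-1.5, 0, 0), ∇h = (2, 0, -1) → (-1.5, 0, 0) − 0.25·(2, 0, -1) = (-2, 0, 0.25)
Step 3: at (-2, 0, 0.25), ∇h = (0.5, 0, 0) → (-2, 0, 0.25) − 0.25·(0.5, 0, 0) = (-2.125, 0, 0.25)
Step 4: at (-2.125, 0, 0.25), ∇h = (0, 0, -0.25) → (-2.125, 0, 0.25) − 0.25·(0, 0, -0.25) = (-2.125, 0, 0.3125)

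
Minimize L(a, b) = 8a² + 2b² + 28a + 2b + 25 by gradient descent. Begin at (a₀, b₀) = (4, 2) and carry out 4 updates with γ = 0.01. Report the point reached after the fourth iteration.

∇L = (16a + 28, 4b + 2)
Step 1: at (4, 2), ∇L = (92, 10) → (4, 2) − 0.01·(92, 10) = (3.08, 1.9)
Step 2: at (3.08, 1.9), ∇L = (77.28, 9.6) → (3.08, 1.9) − 0.01·(77.28, 9.6) = (2.3072, 1.804)
Step 3: at (2.3072, 1.804), ∇L = (64.9152, 9.216) → (2.3072, 1.804) − 0.01·(64.9152, 9.216) = (1.658048, 1.71184)
Step 4: at (1.658048, 1.71184), ∇L = (54.528768, 8.84736) → (1.658048, 1.71184) − 0.01·(54.528768, 8.84736) = (1.11276032, 1.6233664)

(1.11276032, 1.6233664)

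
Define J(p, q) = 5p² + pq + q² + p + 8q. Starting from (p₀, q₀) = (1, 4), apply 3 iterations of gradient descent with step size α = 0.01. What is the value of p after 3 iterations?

∇J = (10p + q + 1, p + 2q + 8)
Step 1: at (1, 4), ∇J = (15, 17) → (1, 4) − 0.01·(15, 17) = (0.85, 3.83)
Step 2: at (0.85, 3.83), ∇J = (13.33, 16.51) → (0.85, 3.83) − 0.01·(13.33, 16.51) = (0.7167, 3.6649)
Step 3: at (0.7167, 3.6649), ∇J = (11.8319, 16.0465) → (0.7167, 3.6649) − 0.01·(11.8319, 16.0465) = (0.598381, 3.504435)
p = 0.598381

0.598381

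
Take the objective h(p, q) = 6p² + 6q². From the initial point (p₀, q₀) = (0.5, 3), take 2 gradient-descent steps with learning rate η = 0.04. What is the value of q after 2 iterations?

∇h = (12p, 12q)
(p₁, q₁) = (0.5, 3) − 0.04·(6, 36) = (0.26, 1.56)
(p₂, q₂) = (0.26, 1.56) − 0.04·(3.12, 18.72) = (0.1352, 0.8112)
q = 0.8112

0.8112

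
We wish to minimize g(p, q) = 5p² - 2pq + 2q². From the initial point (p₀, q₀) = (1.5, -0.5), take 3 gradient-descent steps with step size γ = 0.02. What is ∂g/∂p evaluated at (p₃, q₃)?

∇g = (10p - 2q, -2p + 4q)
Step 1: at (1.5, -0.5), ∇g = (16, -5) → (1.5, -0.5) − 0.02·(16, -5) = (1.18, -0.4)
Step 2: at (1.18, -0.4), ∇g = (12.6, -3.96) → (1.18, -0.4) − 0.02·(12.6, -3.96) = (0.928, -0.3208)
Step 3: at (0.928, -0.3208), ∇g = (9.9216, -3.1392) → (0.928, -0.3208) − 0.02·(9.9216, -3.1392) = (0.729568, -0.258016)
∂g/∂p at (0.729568, -0.258016) = 7.811712

7.811712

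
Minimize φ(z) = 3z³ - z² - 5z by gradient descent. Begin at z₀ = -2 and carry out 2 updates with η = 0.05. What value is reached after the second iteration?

φ′(z) = 9z² - 2z - 5
Step 1: φ′(-2) = 35; z₁ = -2 − 0.05·35 = -3.75
Step 2: φ′(-3.75) = 129.0625; z₂ = -3.75 − 0.05·129.0625 = -10.203125

-10.203125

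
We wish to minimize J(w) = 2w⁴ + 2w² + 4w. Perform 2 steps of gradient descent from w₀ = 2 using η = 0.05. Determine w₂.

0.6928

J′(w) = 8w³ + 4w + 4
Step 1: J′(2) = 76; w₁ = 2 − 0.05·76 = -1.8
Step 2: J′(-1.8) = -49.856; w₂ = -1.8 − 0.05·(-49.856) = 0.6928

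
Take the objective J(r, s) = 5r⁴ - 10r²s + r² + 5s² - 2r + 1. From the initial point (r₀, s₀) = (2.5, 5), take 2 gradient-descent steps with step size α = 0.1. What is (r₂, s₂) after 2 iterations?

(79.19525, 16.4025)

∇J = (20r³ - 20rs + 2r - 2, -10r² + 10s)
Step 1: at (2.5, 5), ∇J = (65.5, -12.5) → (2.5, 5) − 0.1·(65.5, -12.5) = (-4.05, 6.25)
Step 2: at (-4.05, 6.25), ∇J = (-832.4525, -101.525) → (-4.05, 6.25) − 0.1·(-832.4525, -101.525) = (79.19525, 16.4025)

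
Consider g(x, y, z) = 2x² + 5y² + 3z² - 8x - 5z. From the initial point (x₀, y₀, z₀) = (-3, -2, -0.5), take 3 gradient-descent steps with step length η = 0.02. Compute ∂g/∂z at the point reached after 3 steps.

∇g = (4x - 8, 10y, 6z - 5)
Step 1: at (-3, -2, -0.5), ∇g = (-20, -20, -8) → (-3, -2, -0.5) − 0.02·(-20, -20, -8) = (-2.6, -1.6, -0.34)
Step 2: at (-2.6, -1.6, -0.34), ∇g = (-18.4, -16, -7.04) → (-2.6, -1.6, -0.34) − 0.02·(-18.4, -16, -7.04) = (-2.232, -1.28, -0.1992)
Step 3: at (-2.232, -1.28, -0.1992), ∇g = (-16.928, -12.8, -6.1952) → (-2.232, -1.28, -0.1992) − 0.02·(-16.928, -12.8, -6.1952) = (-1.89344, -1.024, -0.075296)
∂g/∂z at (-1.89344, -1.024, -0.075296) = -5.451776

-5.451776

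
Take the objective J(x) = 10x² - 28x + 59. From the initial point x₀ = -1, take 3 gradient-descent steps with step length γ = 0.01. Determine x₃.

0.1712

J′(x) = 20x - 28
x₁ = -1 − 0.01·(-48) = -0.52
x₂ = -0.52 − 0.01·(-38.4) = -0.136
x₃ = -0.136 − 0.01·(-30.72) = 0.1712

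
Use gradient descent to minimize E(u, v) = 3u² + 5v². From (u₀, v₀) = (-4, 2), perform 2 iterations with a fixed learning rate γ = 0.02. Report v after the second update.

∇E = (6u, 10v)
(u₁, v₁) = (-4, 2) − 0.02·(-24, 20) = (-3.52, 1.6)
(u₂, v₂) = (-3.52, 1.6) − 0.02·(-21.12, 16) = (-3.0976, 1.28)
v = 1.28

1.28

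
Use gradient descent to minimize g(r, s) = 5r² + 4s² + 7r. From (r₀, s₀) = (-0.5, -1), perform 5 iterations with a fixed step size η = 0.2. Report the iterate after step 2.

∇g = (10r + 7, 8s)
Step 1: at (-0.5, -1), ∇g = (2, -8) → (-0.5, -1) − 0.2·(2, -8) = (-0.9, 0.6)
Step 2: at (-0.9, 0.6), ∇g = (-2, 4.8) → (-0.9, 0.6) − 0.2·(-2, 4.8) = (-0.5, -0.36)

(-0.5, -0.36)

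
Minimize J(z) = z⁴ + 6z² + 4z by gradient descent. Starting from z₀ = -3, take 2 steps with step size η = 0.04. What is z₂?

J′(z) = 4z³ + 12z + 4
z₁ = -3 − 0.04·(-140) = 2.6
z₂ = 2.6 − 0.04·105.504 = -1.62016

-1.62016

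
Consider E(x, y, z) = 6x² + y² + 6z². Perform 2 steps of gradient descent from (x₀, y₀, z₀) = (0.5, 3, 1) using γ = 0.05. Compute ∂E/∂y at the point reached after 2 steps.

∇E = (12x, 2y, 12z)
(x₁, y₁, z₁) = (0.5, 3, 1) − 0.05·(6, 6, 12) = (0.2, 2.7, 0.4)
(x₂, y₂, z₂) = (0.2, 2.7, 0.4) − 0.05·(2.4, 5.4, 4.8) = (0.08, 2.43, 0.16)
∂E/∂y at (0.08, 2.43, 0.16) = 4.86

4.86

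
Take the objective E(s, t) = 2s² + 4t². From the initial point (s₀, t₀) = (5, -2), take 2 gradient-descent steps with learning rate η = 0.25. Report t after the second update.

-2

∇E = (4s, 8t)
Step 1: at (5, -2), ∇E = (20, -16) → (5, -2) − 0.25·(20, -16) = (0, 2)
Step 2: at (0, 2), ∇E = (0, 16) → (0, 2) − 0.25·(0, 16) = (0, -2)
t = -2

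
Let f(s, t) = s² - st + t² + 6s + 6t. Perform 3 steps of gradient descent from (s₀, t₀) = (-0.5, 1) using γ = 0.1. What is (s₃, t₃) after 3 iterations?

(-1.701, -1.1865)

∇f = (2s - t + 6, -s + 2t + 6)
(s₁, t₁) = (-0.5, 1) − 0.1·(4, 8.5) = (-0.9, 0.15)
(s₂, t₂) = (-0.9, 0.15) − 0.1·(4.05, 7.2) = (-1.305, -0.57)
(s₃, t₃) = (-1.305, -0.57) − 0.1·(3.96, 6.165) = (-1.701, -1.1865)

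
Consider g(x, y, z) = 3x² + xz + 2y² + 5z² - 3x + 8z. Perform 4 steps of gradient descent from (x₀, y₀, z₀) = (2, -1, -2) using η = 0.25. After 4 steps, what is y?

∇g = (6x + z - 3, 4y, x + 10z + 8)
Step 1: at (2, -1, -2), ∇g = (7, -4, -10) → (2, -1, -2) − 0.25·(7, -4, -10) = (0.25, 0, 0.5)
Step 2: at (0.25, 0, 0.5), ∇g = (-1, 0, 13.25) → (0.25, 0, 0.5) − 0.25·(-1, 0, 13.25) = (0.5, 0, -2.8125)
Step 3: at (0.5, 0, -2.8125), ∇g = (-2.8125, 0, -19.625) → (0.5, 0, -2.8125) − 0.25·(-2.8125, 0, -19.625) = (1.203125, 0, 2.09375)
Step 4: at (1.203125, 0, 2.09375), ∇g = (6.3125, 0, 30.140625) → (1.203125, 0, 2.09375) − 0.25·(6.3125, 0, 30.140625) = (-0.375, 0, -5.44140625)
y = 0

0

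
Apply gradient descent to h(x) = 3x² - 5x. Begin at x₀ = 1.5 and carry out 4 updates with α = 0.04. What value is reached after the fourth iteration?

1.05574784

h′(x) = 6x - 5
Step 1: h′(1.5) = 4; x₁ = 1.5 − 0.04·4 = 1.34
Step 2: h′(1.34) = 3.04; x₂ = 1.34 − 0.04·3.04 = 1.2184
Step 3: h′(1.2184) = 2.3104; x₃ = 1.2184 − 0.04·2.3104 = 1.125984
Step 4: h′(1.125984) = 1.755904; x₄ = 1.125984 − 0.04·1.755904 = 1.05574784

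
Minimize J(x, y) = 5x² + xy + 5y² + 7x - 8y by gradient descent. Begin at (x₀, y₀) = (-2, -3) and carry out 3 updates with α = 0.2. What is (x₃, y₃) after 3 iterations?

∇J = (10x + y + 7, x + 10y - 8)
Step 1: at (-2, -3), ∇J = (-16, -40) → (-2, -3) − 0.2·(-16, -40) = (1.2, 5)
Step 2: at (1.2, 5), ∇J = (24, 43.2) → (1.2, 5) − 0.2·(24, 43.2) = (-3.6, -3.64)
Step 3: at (-3.6, -3.64), ∇J = (-32.64, -48) → (-3.6, -3.64) − 0.2·(-32.64, -48) = (2.928, 5.96)

(2.928, 5.96)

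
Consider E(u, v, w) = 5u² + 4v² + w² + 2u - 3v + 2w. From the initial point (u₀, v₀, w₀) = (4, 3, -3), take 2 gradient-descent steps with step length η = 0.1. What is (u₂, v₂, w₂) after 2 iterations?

(-0.2, 0.48, -2.28)

∇E = (10u + 2, 8v - 3, 2w + 2)
Step 1: at (4, 3, -3), ∇E = (42, 21, -4) → (4, 3, -3) − 0.1·(42, 21, -4) = (-0.2, 0.9, -2.6)
Step 2: at (-0.2, 0.9, -2.6), ∇E = (0, 4.2, -3.2) → (-0.2, 0.9, -2.6) − 0.1·(0, 4.2, -3.2) = (-0.2, 0.48, -2.28)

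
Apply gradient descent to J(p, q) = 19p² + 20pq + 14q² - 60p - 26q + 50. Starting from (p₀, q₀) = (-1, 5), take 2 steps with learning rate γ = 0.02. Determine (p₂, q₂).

(-0.2976, 2.3088)

∇J = (38p + 20q - 60, 20p + 28q - 26)
(p₁, q₁) = (-1, 5) − 0.02·(2, 94) = (-1.04, 3.12)
(p₂, q₂) = (-1.04, 3.12) − 0.02·(-37.12, 40.56) = (-0.2976, 2.3088)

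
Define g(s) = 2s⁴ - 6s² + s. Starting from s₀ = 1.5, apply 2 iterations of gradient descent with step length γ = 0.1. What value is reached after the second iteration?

g′(s) = 8s³ - 12s + 1
s₁ = 1.5 − 0.1·10 = 0.5
s₂ = 0.5 − 0.1·(-4) = 0.9

0.9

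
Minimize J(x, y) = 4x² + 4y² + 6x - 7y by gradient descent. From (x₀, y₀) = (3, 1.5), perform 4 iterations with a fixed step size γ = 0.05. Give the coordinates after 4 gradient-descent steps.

(-0.264, 0.956)

∇J = (8x + 6, 8y - 7)
Step 1: at (3, 1.5), ∇J = (30, 5) → (3, 1.5) − 0.05·(30, 5) = (1.5, 1.25)
Step 2: at (1.5, 1.25), ∇J = (18, 3) → (1.5, 1.25) − 0.05·(18, 3) = (0.6, 1.1)
Step 3: at (0.6, 1.1), ∇J = (10.8, 1.8) → (0.6, 1.1) − 0.05·(10.8, 1.8) = (0.06, 1.01)
Step 4: at (0.06, 1.01), ∇J = (6.48, 1.08) → (0.06, 1.01) − 0.05·(6.48, 1.08) = (-0.264, 0.956)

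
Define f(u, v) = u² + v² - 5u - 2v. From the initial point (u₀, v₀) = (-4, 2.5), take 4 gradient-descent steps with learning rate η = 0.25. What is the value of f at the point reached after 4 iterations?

∇f = (2u - 5, 2v - 2)
(u₁, v₁) = (-4, 2.5) − 0.25·(-13, 3) = (-0.75, 1.75)
(u₂, v₂) = (-0.75, 1.75) − 0.25·(-6.5, 1.5) = (0.875, 1.375)
(u₃, v₃) = (0.875, 1.375) − 0.25·(-3.25, 0.75) = (1.6875, 1.1875)
(u₄, v₄) = (1.6875, 1.1875) − 0.25·(-1.625, 0.375) = (2.09375, 1.09375)
f(2.09375, 1.09375) = -7.076171875

-7.076171875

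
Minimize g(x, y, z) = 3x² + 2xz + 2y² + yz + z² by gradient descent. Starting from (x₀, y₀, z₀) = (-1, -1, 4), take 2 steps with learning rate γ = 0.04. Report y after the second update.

∇g = (6x + 2z, 4y + z, 2x + y + 2z)
(x₁, y₁, z₁) = (-1, -1, 4) − 0.04·(2, 0, 5) = (-1.08, -1, 3.8)
(x₂, y₂, z₂) = (-1.08, -1, 3.8) − 0.04·(1.12, -0.2, 4.44) = (-1.1248, -0.992, 3.6224)
y = -0.992

-0.992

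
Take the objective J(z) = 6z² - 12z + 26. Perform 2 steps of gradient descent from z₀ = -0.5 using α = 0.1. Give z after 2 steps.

J′(z) = 12z - 12
Step 1: J′(-0.5) = -18; z₁ = -0.5 − 0.1·(-18) = 1.3
Step 2: J′(1.3) = 3.6; z₂ = 1.3 − 0.1·3.6 = 0.94

0.94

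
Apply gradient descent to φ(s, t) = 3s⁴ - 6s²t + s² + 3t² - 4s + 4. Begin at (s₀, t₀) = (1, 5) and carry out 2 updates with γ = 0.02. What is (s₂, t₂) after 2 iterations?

(2.2496, 4.4576)

∇φ = (12s³ - 12st + 2s - 4, -6s² + 6t)
Step 1: at (1, 5), ∇φ = (-50, 24) → (1, 5) − 0.02·(-50, 24) = (2, 4.52)
Step 2: at (2, 4.52), ∇φ = (-12.48, 3.12) → (2, 4.52) − 0.02·(-12.48, 3.12) = (2.2496, 4.4576)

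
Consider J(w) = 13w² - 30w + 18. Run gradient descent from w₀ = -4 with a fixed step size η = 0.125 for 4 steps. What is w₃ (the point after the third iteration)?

59.859375

J′(w) = 26w - 30
w₁ = -4 − 0.125·(-134) = 12.75
w₂ = 12.75 − 0.125·301.5 = -24.9375
w₃ = -24.9375 − 0.125·(-678.375) = 59.859375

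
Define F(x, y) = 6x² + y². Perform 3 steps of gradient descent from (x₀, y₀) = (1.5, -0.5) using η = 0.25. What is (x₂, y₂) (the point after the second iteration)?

∇F = (12x, 2y)
(x₁, y₁) = (1.5, -0.5) − 0.25·(18, -1) = (-3, -0.25)
(x₂, y₂) = (-3, -0.25) − 0.25·(-36, -0.5) = (6, -0.125)

(6, -0.125)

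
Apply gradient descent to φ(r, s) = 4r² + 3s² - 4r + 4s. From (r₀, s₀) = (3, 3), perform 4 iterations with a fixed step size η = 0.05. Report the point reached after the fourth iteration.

∇φ = (8r - 4, 6s + 4)
Step 1: at (3, 3), ∇φ = (20, 22) → (3, 3) − 0.05·(20, 22) = (2, 1.9)
Step 2: at (2, 1.9), ∇φ = (12, 15.4) → (2, 1.9) − 0.05·(12, 15.4) = (1.4, 1.13)
Step 3: at (1.4, 1.13), ∇φ = (7.2, 10.78) → (1.4, 1.13) − 0.05·(7.2, 10.78) = (1.04, 0.591)
Step 4: at (1.04, 0.591), ∇φ = (4.32, 7.546) → (1.04, 0.591) − 0.05·(4.32, 7.546) = (0.824, 0.2137)

(0.824, 0.2137)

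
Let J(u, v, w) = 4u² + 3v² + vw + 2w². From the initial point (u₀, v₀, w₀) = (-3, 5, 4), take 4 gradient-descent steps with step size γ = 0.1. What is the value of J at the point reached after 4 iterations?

∇J = (8u, 6v + w, v + 4w)
(u₁, v₁, w₁) = (-3, 5, 4) − 0.1·(-24, 34, 21) = (-0.6, 1.6, 1.9)
(u₂, v₂, w₂) = (-0.6, 1.6, 1.9) − 0.1·(-4.8, 11.5, 9.2) = (-0.12, 0.45, 0.98)
(u₃, v₃, w₃) = (-0.12, 0.45, 0.98) − 0.1·(-0.96, 3.68, 4.37) = (-0.024, 0.082, 0.543)
(u₄, v₄, w₄) = (-0.024, 0.082, 0.543) − 0.1·(-0.192, 1.035, 2.254) = (-0.0048, -0.0215, 0.3176)
J(-0.0048, -0.0215, 0.3176) = 0.19639003

0.19639003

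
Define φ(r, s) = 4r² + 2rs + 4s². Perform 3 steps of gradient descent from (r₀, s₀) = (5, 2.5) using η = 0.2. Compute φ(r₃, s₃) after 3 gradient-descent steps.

140.6256

∇φ = (8r + 2s, 2r + 8s)
Step 1: at (5, 2.5), ∇φ = (45, 30) → (5, 2.5) − 0.2·(45, 30) = (-4, -3.5)
Step 2: at (-4, -3.5), ∇φ = (-39, -36) → (-4, -3.5) − 0.2·(-39, -36) = (3.8, 3.7)
Step 3: at (3.8, 3.7), ∇φ = (37.8, 37.2) → (3.8, 3.7) − 0.2·(37.8, 37.2) = (-3.76, -3.74)
φ(-3.76, -3.74) = 140.6256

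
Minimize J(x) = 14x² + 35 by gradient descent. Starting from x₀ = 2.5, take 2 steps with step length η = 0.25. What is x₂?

90

J′(x) = 28x
Step 1: J′(2.5) = 70; x₁ = 2.5 − 0.25·70 = -15
Step 2: J′(-15) = -420; x₂ = -15 − 0.25·(-420) = 90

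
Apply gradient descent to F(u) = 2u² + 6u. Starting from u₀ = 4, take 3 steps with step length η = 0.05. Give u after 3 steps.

F′(u) = 4u + 6
u₁ = 4 − 0.05·22 = 2.9
u₂ = 2.9 − 0.05·17.6 = 2.02
u₃ = 2.02 − 0.05·14.08 = 1.316

1.316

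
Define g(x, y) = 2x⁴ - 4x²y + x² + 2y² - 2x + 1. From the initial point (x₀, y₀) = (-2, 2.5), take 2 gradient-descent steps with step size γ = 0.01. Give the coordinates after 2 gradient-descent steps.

(-1.60112, 2.5732)

∇g = (8x³ - 8xy + 2x - 2, -4x² + 4y)
Step 1: at (-2, 2.5), ∇g = (-30, -6) → (-2, 2.5) − 0.01·(-30, -6) = (-1.7, 2.56)
Step 2: at (-1.7, 2.56), ∇g = (-9.888, -1.32) → (-1.7, 2.56) − 0.01·(-9.888, -1.32) = (-1.60112, 2.5732)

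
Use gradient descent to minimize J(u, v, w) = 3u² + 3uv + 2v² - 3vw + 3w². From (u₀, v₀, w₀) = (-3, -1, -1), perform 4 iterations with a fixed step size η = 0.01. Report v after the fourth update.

-0.65296236

∇J = (6u + 3v, 3u + 4v - 3w, -3v + 6w)
Step 1: at (-3, -1, -1), ∇J = (-21, -10, -3) → (-3, -1, -1) − 0.01·(-21, -10, -3) = (-2.79, -0.9, -0.97)
Step 2: at (-2.79, -0.9, -0.97), ∇J = (-19.44, -9.06, -3.12) → (-2.79, -0.9, -0.97) − 0.01·(-19.44, -9.06, -3.12) = (-2.5956, -0.8094, -0.9388)
Step 3: at (-2.5956, -0.8094, -0.9388), ∇J = (-18.0018, -8.208, -3.2046) → (-2.5956, -0.8094, -0.9388) − 0.01·(-18.0018, -8.208, -3.2046) = (-2.415582, -0.72732, -0.906754)
Step 4: at (-2.415582, -0.72732, -0.906754), ∇J = (-16.675452, -7.435764, -3.258564) → (-2.415582, -0.72732, -0.906754) − 0.01·(-16.675452, -7.435764, -3.258564) = (-2.24882748, -0.65296236, -0.87416836)
v = -0.65296236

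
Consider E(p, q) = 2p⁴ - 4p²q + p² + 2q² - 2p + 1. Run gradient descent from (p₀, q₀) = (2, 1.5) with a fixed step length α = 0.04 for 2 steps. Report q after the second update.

∇E = (8p³ - 8pq + 2p - 2, -4p² + 4q)
(p₁, q₁) = (2, 1.5) − 0.04·(42, -10) = (0.32, 1.9)
(p₂, q₂) = (0.32, 1.9) − 0.04·(-5.961856, 7.1904) = (0.55847424, 1.612384)
q = 1.612384

1.612384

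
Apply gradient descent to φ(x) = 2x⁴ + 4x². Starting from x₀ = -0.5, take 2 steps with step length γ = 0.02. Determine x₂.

φ′(x) = 8x³ + 8x
Step 1: φ′(-0.5) = -5; x₁ = -0.5 − 0.02·(-5) = -0.4
Step 2: φ′(-0.4) = -3.712; x₂ = -0.4 − 0.02·(-3.712) = -0.32576

-0.32576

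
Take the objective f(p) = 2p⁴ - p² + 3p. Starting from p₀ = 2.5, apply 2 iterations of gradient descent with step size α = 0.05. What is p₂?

15.28585

f′(p) = 8p³ - 2p + 3
Step 1: f′(2.5) = 123; p₁ = 2.5 − 0.05·123 = -3.65
Step 2: f′(-3.65) = -378.717; p₂ = -3.65 − 0.05·(-378.717) = 15.28585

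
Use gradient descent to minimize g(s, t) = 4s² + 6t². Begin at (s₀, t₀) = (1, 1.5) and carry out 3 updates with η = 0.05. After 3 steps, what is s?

∇g = (8s, 12t)
Step 1: at (1, 1.5), ∇g = (8, 18) → (1, 1.5) − 0.05·(8, 18) = (0.6, 0.6)
Step 2: at (0.6, 0.6), ∇g = (4.8, 7.2) → (0.6, 0.6) − 0.05·(4.8, 7.2) = (0.36, 0.24)
Step 3: at (0.36, 0.24), ∇g = (2.88, 2.88) → (0.36, 0.24) − 0.05·(2.88, 2.88) = (0.216, 0.096)
s = 0.216

0.216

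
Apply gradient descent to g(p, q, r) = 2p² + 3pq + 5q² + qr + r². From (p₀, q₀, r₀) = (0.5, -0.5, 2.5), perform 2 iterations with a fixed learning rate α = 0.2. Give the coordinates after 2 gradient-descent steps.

(0.26, -0.26, 1.02)

∇g = (4p + 3q, 3p + 10q + r, q + 2r)
(p₁, q₁, r₁) = (0.5, -0.5, 2.5) − 0.2·(0.5, -1, 4.5) = (0.4, -0.3, 1.6)
(p₂, q₂, r₂) = (0.4, -0.3, 1.6) − 0.2·(0.7, -0.2, 2.9) = (0.26, -0.26, 1.02)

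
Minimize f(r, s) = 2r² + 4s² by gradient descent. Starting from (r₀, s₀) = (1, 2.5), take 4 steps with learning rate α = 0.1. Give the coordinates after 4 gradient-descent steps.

(0.1296, 0.004)

∇f = (4r, 8s)
(r₁, s₁) = (1, 2.5) − 0.1·(4, 20) = (0.6, 0.5)
(r₂, s₂) = (0.6, 0.5) − 0.1·(2.4, 4) = (0.36, 0.1)
(r₃, s₃) = (0.36, 0.1) − 0.1·(1.44, 0.8) = (0.216, 0.02)
(r₄, s₄) = (0.216, 0.02) − 0.1·(0.864, 0.16) = (0.1296, 0.004)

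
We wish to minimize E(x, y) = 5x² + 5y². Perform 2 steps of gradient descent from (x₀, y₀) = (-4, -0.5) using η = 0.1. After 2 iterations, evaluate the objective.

0

∇E = (10x, 10y)
Step 1: at (-4, -0.5), ∇E = (-40, -5) → (-4, -0.5) − 0.1·(-40, -5) = (0, 0)
Step 2: at (0, 0), ∇E = (0, 0) → (0, 0) − 0.1·(0, 0) = (0, 0)
E(0, 0) = 0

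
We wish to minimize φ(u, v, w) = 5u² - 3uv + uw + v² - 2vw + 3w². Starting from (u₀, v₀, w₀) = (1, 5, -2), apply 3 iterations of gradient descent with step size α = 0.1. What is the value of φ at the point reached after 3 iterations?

∇φ = (10u - 3v + w, -3u + 2v - 2w, u - 2v + 6w)
(u₁, v₁, w₁) = (1, 5, -2) − 0.1·(-7, 11, -21) = (1.7, 3.9, 0.1)
(u₂, v₂, w₂) = (1.7, 3.9, 0.1) − 0.1·(5.4, 2.5, -5.5) = (1.16, 3.65, 0.65)
(u₃, v₃, w₃) = (1.16, 3.65, 0.65) − 0.1·(1.3, 2.52, -2.24) = (1.03, 3.398, 0.874)
φ(1.03, 3.398, 0.874) = 3.603228

3.603228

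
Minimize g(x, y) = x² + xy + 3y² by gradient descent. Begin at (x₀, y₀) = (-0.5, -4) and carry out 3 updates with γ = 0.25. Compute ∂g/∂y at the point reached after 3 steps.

∇g = (2x + y, x + 6y)
(x₁, y₁) = (-0.5, -4) − 0.25·(-5, -24.5) = (0.75, 2.125)
(x₂, y₂) = (0.75, 2.125) − 0.25·(3.625, 13.5) = (-0.15625, -1.25)
(x₃, y₃) = (-0.15625, -1.25) − 0.25·(-1.5625, -7.65625) = (0.234375, 0.6640625)
∂g/∂y at (0.234375, 0.6640625) = 4.21875

4.21875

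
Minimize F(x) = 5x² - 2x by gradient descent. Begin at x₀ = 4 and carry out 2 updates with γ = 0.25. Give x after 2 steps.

8.75

F′(x) = 10x - 2
Step 1: F′(4) = 38; x₁ = 4 − 0.25·38 = -5.5
Step 2: F′(-5.5) = -57; x₂ = -5.5 − 0.25·(-57) = 8.75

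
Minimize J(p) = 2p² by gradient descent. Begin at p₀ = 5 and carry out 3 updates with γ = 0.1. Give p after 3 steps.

1.08

J′(p) = 4p
Step 1: J′(5) = 20; p₁ = 5 − 0.1·20 = 3
Step 2: J′(3) = 12; p₂ = 3 − 0.1·12 = 1.8
Step 3: J′(1.8) = 7.2; p₃ = 1.8 − 0.1·7.2 = 1.08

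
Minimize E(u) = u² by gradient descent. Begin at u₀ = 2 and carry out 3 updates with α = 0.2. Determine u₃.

E′(u) = 2u
u₁ = 2 − 0.2·4 = 1.2
u₂ = 1.2 − 0.2·2.4 = 0.72
u₃ = 0.72 − 0.2·1.44 = 0.432

0.432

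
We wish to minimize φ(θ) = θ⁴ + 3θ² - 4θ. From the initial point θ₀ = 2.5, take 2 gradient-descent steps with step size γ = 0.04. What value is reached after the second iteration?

φ′(θ) = 4θ³ + 6θ - 4
Step 1: φ′(2.5) = 73.5; θ₁ = 2.5 − 0.04·73.5 = -0.44
Step 2: φ′(-0.44) = -6.980736; θ₂ = -0.44 − 0.04·(-6.980736) = -0.16077056

-0.16077056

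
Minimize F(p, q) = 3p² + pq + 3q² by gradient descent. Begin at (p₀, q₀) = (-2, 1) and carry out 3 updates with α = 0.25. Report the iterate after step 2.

∇F = (6p + q, p + 6q)
(p₁, q₁) = (-2, 1) − 0.25·(-11, 4) = (0.75, 0)
(p₂, q₂) = (0.75, 0) − 0.25·(4.5, 0.75) = (-0.375, -0.1875)

(-0.375, -0.1875)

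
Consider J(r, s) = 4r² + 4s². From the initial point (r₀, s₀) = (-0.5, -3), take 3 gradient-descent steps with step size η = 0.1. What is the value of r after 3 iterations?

-0.004

∇J = (8r, 8s)
(r₁, s₁) = (-0.5, -3) − 0.1·(-4, -24) = (-0.1, -0.6)
(r₂, s₂) = (-0.1, -0.6) − 0.1·(-0.8, -4.8) = (-0.02, -0.12)
(r₃, s₃) = (-0.02, -0.12) − 0.1·(-0.16, -0.96) = (-0.004, -0.024)
r = -0.004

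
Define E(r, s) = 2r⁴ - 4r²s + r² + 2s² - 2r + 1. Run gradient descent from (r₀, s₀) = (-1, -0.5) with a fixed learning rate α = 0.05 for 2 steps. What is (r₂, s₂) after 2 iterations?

(-0.0608, -0.152)

∇E = (8r³ - 8rs + 2r - 2, -4r² + 4s)
(r₁, s₁) = (-1, -0.5) − 0.05·(-16, -6) = (-0.2, -0.2)
(r₂, s₂) = (-0.2, -0.2) − 0.05·(-2.784, -0.96) = (-0.0608, -0.152)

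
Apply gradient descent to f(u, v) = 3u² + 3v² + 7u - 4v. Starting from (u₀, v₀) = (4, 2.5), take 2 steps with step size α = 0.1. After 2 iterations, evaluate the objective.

-3.1084

∇f = (6u + 7, 6v - 4)
Step 1: at (4, 2.5), ∇f = (31, 11) → (4, 2.5) − 0.1·(31, 11) = (0.9, 1.4)
Step 2: at (0.9, 1.4), ∇f = (12.4, 4.4) → (0.9, 1.4) − 0.1·(12.4, 4.4) = (-0.34, 0.96)
f(-0.34, 0.96) = -3.1084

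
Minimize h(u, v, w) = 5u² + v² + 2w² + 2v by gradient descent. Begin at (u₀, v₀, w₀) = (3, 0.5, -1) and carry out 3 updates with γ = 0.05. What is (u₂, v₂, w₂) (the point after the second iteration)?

(0.75, 0.215, -0.64)

∇h = (10u, 2v + 2, 4w)
Step 1: at (3, 0.5, -1), ∇h = (30, 3, -4) → (3, 0.5, -1) − 0.05·(30, 3, -4) = (1.5, 0.35, -0.8)
Step 2: at (1.5, 0.35, -0.8), ∇h = (15, 2.7, -3.2) → (1.5, 0.35, -0.8) − 0.05·(15, 2.7, -3.2) = (0.75, 0.215, -0.64)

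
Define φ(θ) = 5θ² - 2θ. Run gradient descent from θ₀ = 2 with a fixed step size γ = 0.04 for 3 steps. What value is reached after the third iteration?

0.5888

φ′(θ) = 10θ - 2
Step 1: φ′(2) = 18; θ₁ = 2 − 0.04·18 = 1.28
Step 2: φ′(1.28) = 10.8; θ₂ = 1.28 − 0.04·10.8 = 0.848
Step 3: φ′(0.848) = 6.48; θ₃ = 0.848 − 0.04·6.48 = 0.5888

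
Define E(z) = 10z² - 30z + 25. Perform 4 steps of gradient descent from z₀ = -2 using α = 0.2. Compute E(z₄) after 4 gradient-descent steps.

E′(z) = 20z - 30
Step 1: E′(-2) = -70; z₁ = -2 − 0.2·(-70) = 12
Step 2: E′(12) = 210; z₂ = 12 − 0.2·210 = -30
Step 3: E′(-30) = -630; z₃ = -30 − 0.2·(-630) = 96
Step 4: E′(96) = 1890; z₄ = 96 − 0.2·1890 = -282
E(-282) = 803725

803725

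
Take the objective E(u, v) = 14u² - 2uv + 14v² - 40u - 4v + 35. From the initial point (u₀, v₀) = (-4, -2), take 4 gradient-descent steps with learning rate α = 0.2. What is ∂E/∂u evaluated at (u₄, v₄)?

-61116.96

∇E = (28u - 2v - 40, -2u + 28v - 4)
(u₁, v₁) = (-4, -2) − 0.2·(-148, -52) = (25.6, 8.4)
(u₂, v₂) = (25.6, 8.4) − 0.2·(660, 180) = (-106.4, -27.6)
(u₃, v₃) = (-106.4, -27.6) − 0.2·(-2964, -564) = (486.4, 85.2)
(u₄, v₄) = (486.4, 85.2) − 0.2·(13408.8, 1408.8) = (-2195.36, -196.56)
∂E/∂u at (-2195.36, -196.56) = -61116.96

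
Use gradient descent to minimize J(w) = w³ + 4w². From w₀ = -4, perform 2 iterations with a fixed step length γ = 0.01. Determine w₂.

J′(w) = 3w² + 8w
Step 1: J′(-4) = 16; w₁ = -4 − 0.01·16 = -4.16
Step 2: J′(-4.16) = 18.6368; w₂ = -4.16 − 0.01·18.6368 = -4.346368

-4.346368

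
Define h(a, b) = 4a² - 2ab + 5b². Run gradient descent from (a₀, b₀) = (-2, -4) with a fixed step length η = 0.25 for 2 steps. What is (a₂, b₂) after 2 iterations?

∇h = (8a - 2b, -2a + 10b)
Step 1: at (-2, -4), ∇h = (-8, -36) → (-2, -4) − 0.25·(-8, -36) = (0, 5)
Step 2: at (0, 5), ∇h = (-10, 50) → (0, 5) − 0.25·(-10, 50) = (2.5, -7.5)

(2.5, -7.5)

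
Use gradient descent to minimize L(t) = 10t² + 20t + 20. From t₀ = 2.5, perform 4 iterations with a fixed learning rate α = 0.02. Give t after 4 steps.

-0.5464

L′(t) = 20t + 20
Step 1: L′(2.5) = 70; t₁ = 2.5 − 0.02·70 = 1.1
Step 2: L′(1.1) = 42; t₂ = 1.1 − 0.02·42 = 0.26
Step 3: L′(0.26) = 25.2; t₃ = 0.26 − 0.02·25.2 = -0.244
Step 4: L′(-0.244) = 15.12; t₄ = -0.244 − 0.02·15.12 = -0.5464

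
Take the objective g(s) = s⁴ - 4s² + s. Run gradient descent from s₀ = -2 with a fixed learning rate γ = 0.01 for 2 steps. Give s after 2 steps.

g′(s) = 4s³ - 8s + 1
Step 1: g′(-2) = -15; s₁ = -2 − 0.01·(-15) = -1.85
Step 2: g′(-1.85) = -9.5265; s₂ = -1.85 − 0.01·(-9.5265) = -1.754735

-1.754735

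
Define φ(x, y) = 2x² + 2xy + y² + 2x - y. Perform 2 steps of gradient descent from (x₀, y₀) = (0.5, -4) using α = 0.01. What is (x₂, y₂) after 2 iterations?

∇φ = (4x + 2y + 2, 2x + 2y - 1)
(x₁, y₁) = (0.5, -4) − 0.01·(-4, -8) = (0.54, -3.92)
(x₂, y₂) = (0.54, -3.92) − 0.01·(-3.68, -7.76) = (0.5768, -3.8424)

(0.5768, -3.8424)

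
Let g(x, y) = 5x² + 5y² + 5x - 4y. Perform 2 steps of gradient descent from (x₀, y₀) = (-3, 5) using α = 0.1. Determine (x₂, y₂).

(-0.5, 0.4)

∇g = (10x + 5, 10y - 4)
(x₁, y₁) = (-3, 5) − 0.1·(-25, 46) = (-0.5, 0.4)
(x₂, y₂) = (-0.5, 0.4) − 0.1·(0, 0) = (-0.5, 0.4)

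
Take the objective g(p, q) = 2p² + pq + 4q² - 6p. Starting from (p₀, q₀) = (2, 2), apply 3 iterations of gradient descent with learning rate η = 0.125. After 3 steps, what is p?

1.5390625

∇g = (4p + q - 6, p + 8q)
Step 1: at (2, 2), ∇g = (4, 18) → (2, 2) − 0.125·(4, 18) = (1.5, -0.25)
Step 2: at (1.5, -0.25), ∇g = (-0.25, -0.5) → (1.5, -0.25) − 0.125·(-0.25, -0.5) = (1.53125, -0.1875)
Step 3: at (1.53125, -0.1875), ∇g = (-0.0625, 0.03125) → (1.53125, -0.1875) − 0.125·(-0.0625, 0.03125) = (1.5390625, -0.19140625)
p = 1.5390625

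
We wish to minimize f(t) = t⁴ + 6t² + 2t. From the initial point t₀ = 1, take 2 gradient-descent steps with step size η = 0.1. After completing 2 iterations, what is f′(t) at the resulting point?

f′(t) = 4t³ + 12t + 2
t₁ = 1 − 0.1·18 = -0.8
t₂ = -0.8 − 0.1·(-9.648) = 0.1648
f′(t) at (0.1648) = 3.995503239168

3.995503239168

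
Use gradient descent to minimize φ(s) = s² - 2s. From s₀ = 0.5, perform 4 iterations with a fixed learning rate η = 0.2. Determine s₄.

φ′(s) = 2s - 2
s₁ = 0.5 − 0.2·(-1) = 0.7
s₂ = 0.7 − 0.2·(-0.6) = 0.82
s₃ = 0.82 − 0.2·(-0.36) = 0.892
s₄ = 0.892 − 0.2·(-0.216) = 0.9352

0.9352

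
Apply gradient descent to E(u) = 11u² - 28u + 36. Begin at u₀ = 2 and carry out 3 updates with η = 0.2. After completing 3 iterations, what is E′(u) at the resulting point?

E′(u) = 22u - 28
Step 1: E′(2) = 16; u₁ = 2 − 0.2·16 = -1.2
Step 2: E′(-1.2) = -54.4; u₂ = -1.2 − 0.2·(-54.4) = 9.68
Step 3: E′(9.68) = 184.96; u₃ = 9.68 − 0.2·184.96 = -27.312
E′(u) at (-27.312) = -628.864

-628.864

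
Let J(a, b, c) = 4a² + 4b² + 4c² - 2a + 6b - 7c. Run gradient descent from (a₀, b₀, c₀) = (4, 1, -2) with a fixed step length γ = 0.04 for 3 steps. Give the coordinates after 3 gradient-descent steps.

(1.42912, -0.199744, -0.028992)

∇J = (8a - 2, 8b + 6, 8c - 7)
Step 1: at (4, 1, -2), ∇J = (30, 14, -23) → (4, 1, -2) − 0.04·(30, 14, -23) = (2.8, 0.44, -1.08)
Step 2: at (2.8, 0.44, -1.08), ∇J = (20.4, 9.52, -15.64) → (2.8, 0.44, -1.08) − 0.04·(20.4, 9.52, -15.64) = (1.984, 0.0592, -0.4544)
Step 3: at (1.984, 0.0592, -0.4544), ∇J = (13.872, 6.4736, -10.6352) → (1.984, 0.0592, -0.4544) − 0.04·(13.872, 6.4736, -10.6352) = (1.42912, -0.199744, -0.028992)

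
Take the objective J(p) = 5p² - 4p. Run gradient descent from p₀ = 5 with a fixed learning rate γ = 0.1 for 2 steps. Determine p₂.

J′(p) = 10p - 4
p₁ = 5 − 0.1·46 = 0.4
p₂ = 0.4 − 0.1·0 = 0.4

0.4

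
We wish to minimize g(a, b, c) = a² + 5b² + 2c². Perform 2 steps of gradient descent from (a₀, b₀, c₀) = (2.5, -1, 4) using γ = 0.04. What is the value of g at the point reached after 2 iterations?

∇g = (2a, 10b, 4c)
Step 1: at (2.5, -1, 4), ∇g = (5, -10, 16) → (2.5, -1, 4) − 0.04·(5, -10, 16) = (2.3, -0.6, 3.36)
Step 2: at (2.3, -0.6, 3.36), ∇g = (4.6, -6, 13.44) → (2.3, -0.6, 3.36) − 0.04·(4.6, -6, 13.44) = (2.116, -0.36, 2.8224)
g(2.116, -0.36, 2.8224) = 21.05733952

21.05733952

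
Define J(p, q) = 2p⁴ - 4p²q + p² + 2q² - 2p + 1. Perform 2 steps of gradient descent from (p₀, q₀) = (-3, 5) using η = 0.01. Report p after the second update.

∇J = (8p³ - 8pq + 2p - 2, -4p² + 4q)
(p₁, q₁) = (-3, 5) − 0.01·(-104, -16) = (-1.96, 5.16)
(p₂, q₂) = (-1.96, 5.16) − 0.01·(14.752512, 5.2736) = (-2.10752512, 5.107264)
p = -2.10752512

-2.10752512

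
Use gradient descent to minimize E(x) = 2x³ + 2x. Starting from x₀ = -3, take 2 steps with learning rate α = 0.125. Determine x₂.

E′(x) = 6x² + 2
x₁ = -3 − 0.125·56 = -10
x₂ = -10 − 0.125·602 = -85.25

-85.25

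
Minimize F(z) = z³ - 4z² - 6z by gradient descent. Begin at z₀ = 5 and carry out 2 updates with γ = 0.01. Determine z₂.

F′(z) = 3z² - 8z - 6
Step 1: F′(5) = 29; z₁ = 5 − 0.01·29 = 4.71
Step 2: F′(4.71) = 22.8723; z₂ = 4.71 − 0.01·22.8723 = 4.481277

4.481277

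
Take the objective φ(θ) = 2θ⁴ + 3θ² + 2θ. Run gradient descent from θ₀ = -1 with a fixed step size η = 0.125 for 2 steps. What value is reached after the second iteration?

φ′(θ) = 8θ³ + 6θ + 2
θ₁ = -1 − 0.125·(-12) = 0.5
θ₂ = 0.5 − 0.125·6 = -0.25

-0.25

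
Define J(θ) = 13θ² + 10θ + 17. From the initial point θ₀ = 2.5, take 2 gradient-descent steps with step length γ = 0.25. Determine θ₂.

J′(θ) = 26θ + 10
Step 1: J′(2.5) = 75; θ₁ = 2.5 − 0.25·75 = -16.25
Step 2: J′(-16.25) = -412.5; θ₂ = -16.25 − 0.25·(-412.5) = 86.875

86.875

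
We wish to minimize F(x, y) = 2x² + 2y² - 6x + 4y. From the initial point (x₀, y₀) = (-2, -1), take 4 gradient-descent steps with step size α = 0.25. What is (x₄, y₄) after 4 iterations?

∇F = (4x - 6, 4y + 4)
Step 1: at (-2, -1), ∇F = (-14, 0) → (-2, -1) − 0.25·(-14, 0) = (1.5, -1)
Step 2: at (1.5, -1), ∇F = (0, 0) → (1.5, -1) − 0.25·(0, 0) = (1.5, -1)
Step 3: at (1.5, -1), ∇F = (0, 0) → (1.5, -1) − 0.25·(0, 0) = (1.5, -1)
Step 4: at (1.5, -1), ∇F = (0, 0) → (1.5, -1) − 0.25·(0, 0) = (1.5, -1)

(1.5, -1)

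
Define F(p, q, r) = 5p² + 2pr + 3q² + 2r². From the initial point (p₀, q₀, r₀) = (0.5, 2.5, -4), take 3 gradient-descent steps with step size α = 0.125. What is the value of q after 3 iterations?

0.0390625

∇F = (10p + 2r, 6q, 2p + 4r)
(p₁, q₁, r₁) = (0.5, 2.5, -4) − 0.125·(-3, 15, -15) = (0.875, 0.625, -2.125)
(p₂, q₂, r₂) = (0.875, 0.625, -2.125) − 0.125·(4.5, 3.75, -6.75) = (0.3125, 0.15625, -1.28125)
(p₃, q₃, r₃) = (0.3125, 0.15625, -1.28125) − 0.125·(0.5625, 0.9375, -4.5) = (0.2421875, 0.0390625, -0.71875)
q = 0.0390625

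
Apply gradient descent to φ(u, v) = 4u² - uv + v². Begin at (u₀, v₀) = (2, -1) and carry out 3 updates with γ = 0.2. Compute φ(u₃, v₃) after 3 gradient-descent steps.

∇φ = (8u - v, -u + 2v)
(u₁, v₁) = (2, -1) − 0.2·(17, -4) = (-1.4, -0.2)
(u₂, v₂) = (-1.4, -0.2) − 0.2·(-11, 1) = (0.8, -0.4)
(u₃, v₃) = (0.8, -0.4) − 0.2·(6.8, -1.6) = (-0.56, -0.08)
φ(-0.56, -0.08) = 1.216

1.216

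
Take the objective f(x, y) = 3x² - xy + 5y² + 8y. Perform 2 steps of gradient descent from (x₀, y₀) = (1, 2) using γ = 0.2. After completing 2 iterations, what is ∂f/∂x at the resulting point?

∇f = (6x - y, -x + 10y + 8)
Step 1: at (1, 2), ∇f = (4, 27) → (1, 2) − 0.2·(4, 27) = (0.2, -3.4)
Step 2: at (0.2, -3.4), ∇f = (4.6, -26.2) → (0.2, -3.4) − 0.2·(4.6, -26.2) = (-0.72, 1.84)
∂f/∂x at (-0.72, 1.84) = -6.16

-6.16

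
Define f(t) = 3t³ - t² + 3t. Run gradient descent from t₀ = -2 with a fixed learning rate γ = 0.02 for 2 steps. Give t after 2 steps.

-4.506728

f′(t) = 9t² - 2t + 3
Step 1: f′(-2) = 43; t₁ = -2 − 0.02·43 = -2.86
Step 2: f′(-2.86) = 82.3364; t₂ = -2.86 − 0.02·82.3364 = -4.506728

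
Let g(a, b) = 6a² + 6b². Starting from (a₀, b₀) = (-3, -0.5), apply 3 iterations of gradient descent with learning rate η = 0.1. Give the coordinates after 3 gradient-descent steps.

(0.024, 0.004)

∇g = (12a, 12b)
(a₁, b₁) = (-3, -0.5) − 0.1·(-36, -6) = (0.6, 0.1)
(a₂, b₂) = (0.6, 0.1) − 0.1·(7.2, 1.2) = (-0.12, -0.02)
(a₃, b₃) = (-0.12, -0.02) − 0.1·(-1.44, -0.24) = (0.024, 0.004)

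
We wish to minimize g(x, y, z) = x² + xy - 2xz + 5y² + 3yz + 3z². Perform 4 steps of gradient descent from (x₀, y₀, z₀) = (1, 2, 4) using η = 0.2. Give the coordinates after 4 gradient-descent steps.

∇g = (2x + y - 2z, x + 10y + 3z, -2x + 3y + 6z)
(x₁, y₁, z₁) = (1, 2, 4) − 0.2·(-4, 33, 28) = (1.8, -4.6, -1.6)
(x₂, y₂, z₂) = (1.8, -4.6, -1.6) − 0.2·(2.2, -49, -27) = (1.36, 5.2, 3.8)
(x₃, y₃, z₃) = (1.36, 5.2, 3.8) − 0.2·(0.32, 64.76, 35.68) = (1.296, -7.752, -3.336)
(x₄, y₄, z₄) = (1.296, -7.752, -3.336) − 0.2·(1.512, -86.232, -45.864) = (0.9936, 9.4944, 5.8368)

(0.9936, 9.4944, 5.8368)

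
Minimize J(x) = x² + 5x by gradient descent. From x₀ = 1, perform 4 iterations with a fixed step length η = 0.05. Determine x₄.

-0.20365

J′(x) = 2x + 5
x₁ = 1 − 0.05·7 = 0.65
x₂ = 0.65 − 0.05·6.3 = 0.335
x₃ = 0.335 − 0.05·5.67 = 0.0515
x₄ = 0.0515 − 0.05·5.103 = -0.20365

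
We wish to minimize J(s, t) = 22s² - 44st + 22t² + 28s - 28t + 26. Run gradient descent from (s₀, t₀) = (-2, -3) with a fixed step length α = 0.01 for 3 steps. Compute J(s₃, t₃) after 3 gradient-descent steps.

17.091084992512

∇J = (44s - 44t + 28, -44s + 44t - 28)
(s₁, t₁) = (-2, -3) − 0.01·(72, -72) = (-2.72, -2.28)
(s₂, t₂) = (-2.72, -2.28) − 0.01·(8.64, -8.64) = (-2.8064, -2.1936)
(s₃, t₃) = (-2.8064, -2.1936) − 0.01·(1.0368, -1.0368) = (-2.816768, -2.183232)
J(-2.816768, -2.183232) = 17.091084992512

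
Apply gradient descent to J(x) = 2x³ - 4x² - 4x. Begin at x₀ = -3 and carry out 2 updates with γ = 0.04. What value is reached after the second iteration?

J′(x) = 6x² - 8x - 4
Step 1: J′(-3) = 74; x₁ = -3 − 0.04·74 = -5.96
Step 2: J′(-5.96) = 256.8096; x₂ = -5.96 − 0.04·256.8096 = -16.232384

-16.232384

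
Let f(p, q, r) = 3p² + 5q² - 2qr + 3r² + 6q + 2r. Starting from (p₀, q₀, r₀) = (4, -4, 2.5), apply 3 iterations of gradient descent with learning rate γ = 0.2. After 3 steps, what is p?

-0.032

∇f = (6p, 10q - 2r + 6, -2q + 6r + 2)
(p₁, q₁, r₁) = (4, -4, 2.5) − 0.2·(24, -39, 25) = (-0.8, 3.8, -2.5)
(p₂, q₂, r₂) = (-0.8, 3.8, -2.5) − 0.2·(-4.8, 49, -20.6) = (0.16, -6, 1.62)
(p₃, q₃, r₃) = (0.16, -6, 1.62) − 0.2·(0.96, -57.24, 23.72) = (-0.032, 5.448, -3.124)
p = -0.032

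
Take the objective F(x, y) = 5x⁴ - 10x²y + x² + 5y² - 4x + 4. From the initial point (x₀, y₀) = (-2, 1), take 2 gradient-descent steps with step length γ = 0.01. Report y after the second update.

1.22184

∇F = (20x³ - 20xy + 2x - 4, -10x² + 10y)
Step 1: at (-2, 1), ∇F = (-128, -30) → (-2, 1) − 0.01·(-128, -30) = (-0.72, 1.3)
Step 2: at (-0.72, 1.3), ∇F = (5.81504, 7.816) → (-0.72, 1.3) − 0.01·(5.81504, 7.816) = (-0.7781504, 1.22184)
y = 1.22184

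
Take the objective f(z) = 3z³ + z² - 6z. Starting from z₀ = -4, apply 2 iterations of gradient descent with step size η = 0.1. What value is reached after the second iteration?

f′(z) = 9z² + 2z - 6
z₁ = -4 − 0.1·130 = -17
z₂ = -17 − 0.1·2561 = -273.1

-273.1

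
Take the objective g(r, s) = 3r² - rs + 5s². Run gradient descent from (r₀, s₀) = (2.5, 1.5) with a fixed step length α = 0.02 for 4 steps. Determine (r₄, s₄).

(1.57493608, 0.73573848)

∇g = (6r - s, -r + 10s)
(r₁, s₁) = (2.5, 1.5) − 0.02·(13.5, 12.5) = (2.23, 1.25)
(r₂, s₂) = (2.23, 1.25) − 0.02·(12.13, 10.27) = (1.9874, 1.0446)
(r₃, s₃) = (1.9874, 1.0446) − 0.02·(10.8798, 8.4586) = (1.769804, 0.875428)
(r₄, s₄) = (1.769804, 0.875428) − 0.02·(9.743396, 6.984476) = (1.57493608, 0.73573848)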